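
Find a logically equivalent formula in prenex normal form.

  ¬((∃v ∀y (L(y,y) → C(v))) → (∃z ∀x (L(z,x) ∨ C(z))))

∃v ∀y ∀z ∃x ((¬L(y,y) ∨ C(v)) ∧ ¬L(z,x) ∧ ¬C(z))

First replace A → B with ¬A ∨ B.
  ¬(¬(∃v ∀y (¬L(y,y) ∨ C(v))) ∨ (∃z ∀x (L(z,x) ∨ C(z))))
Move each ¬ inward, flipping quantifiers it crosses:
  (∃v ∀y (¬L(y,y) ∨ C(v))) ∧ (∀z ∃x (¬L(z,x) ∧ ¬C(z)))
All bound variables are already distinct, so no renaming is needed.
Finally move all quantifiers to the prefix:
  ∃v ∀y ∀z ∃x ((¬L(y,y) ∨ C(v)) ∧ ¬L(z,x) ∧ ¬C(z))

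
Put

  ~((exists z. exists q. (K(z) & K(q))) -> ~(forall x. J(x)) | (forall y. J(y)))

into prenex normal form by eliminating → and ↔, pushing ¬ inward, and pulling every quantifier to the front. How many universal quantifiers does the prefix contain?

1

Eliminate → and ↔ using ¬ and ∨.
  ~(~(exists z. exists q. (K(z) & K(q))) | ~(forall x. J(x)) | (forall y. J(y)))
Push ¬ through the quantifiers and connectives to reach negation normal form:
  (exists z. exists q. (K(z) & K(q))) & (forall x. J(x)) & (exists y. ~J(y))
All bound variables are already distinct, so no renaming is needed.
Pull the quantifiers to the front (each side's bound variable is not free in the other side):
  exists z. exists q. forall x. exists y. (K(z) & K(q) & J(x) & ~J(y))
The prefix is exists z exists q forall x exists y: 1 universal, 3 existential.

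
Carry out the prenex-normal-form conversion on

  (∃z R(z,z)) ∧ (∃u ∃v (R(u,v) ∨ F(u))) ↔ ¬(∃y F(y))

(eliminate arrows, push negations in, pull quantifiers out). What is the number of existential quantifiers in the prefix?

4

First replace A → B with ¬A ∨ B; A ↔ B as (¬A ∨ B) ∧ (¬B ∨ A).
  (¬((∃z R(z,z)) ∧ (∃u ∃v (R(u,v) ∨ F(u)))) ∨ ¬(∃y F(y))) ∧ (¬¬(∃y F(y)) ∨ (∃z R(z,z)) ∧ (∃u ∃v (R(u,v) ∨ F(u))))
Move each ¬ inward, flipping quantifiers it crosses:
  ((∀z ¬R(z,z)) ∨ (∀u ∀v (¬R(u,v) ∧ ¬F(u))) ∨ (∀y ¬F(y))) ∧ ((∃y F(y)) ∨ (∃z R(z,z)) ∧ (∃u ∃v (R(u,v) ∨ F(u))))
Rename bound variables to avoid capture: y↦r, z↦s, u↦t, v↦v1.
  ((∀z ¬R(z,z)) ∨ (∀u ∀v (¬R(u,v) ∧ ¬F(u))) ∨ (∀y ¬F(y))) ∧ ((∃r F(r)) ∨ (∃s R(s,s)) ∧ (∃t ∃v1 (R(t,v1) ∨ F(t))))
Finally move all quantifiers to the prefix:
  ∀z ∀u ∀v ∀y ∃r ∃s ∃t ∃v1 ((¬R(z,z) ∨ ¬R(u,v) ∧ ¬F(u) ∨ ¬F(y)) ∧ (F(r) ∨ R(s,s) ∧ (R(t,v1) ∨ F(t))))
The prefix is ∀z ∀u ∀v ∀y ∃r ∃s ∃t ∃v1: 4 universal, 4 existential.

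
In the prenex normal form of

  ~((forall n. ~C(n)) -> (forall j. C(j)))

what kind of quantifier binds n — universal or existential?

universal

Rewrite implications/biconditionals: A → B as ¬A ∨ B.
  ~(~(forall n. ~C(n)) | (forall j. C(j)))
Drive negations inward (¬∀x A ≡ ∃x ¬A, ¬∃x A ≡ ∀x ¬A, De Morgan for ∧/∨):
  (forall n. ~C(n)) & (exists j. ~C(j))
All bound variables are already distinct, so no renaming is needed.
Pull the quantifiers to the front (each side's bound variable is not free in the other side):
  forall n. exists j. (~C(n) & ~C(j))
The quantifier forall n sits under an even number of negations (counting the antecedent side of each →), so it remains universal.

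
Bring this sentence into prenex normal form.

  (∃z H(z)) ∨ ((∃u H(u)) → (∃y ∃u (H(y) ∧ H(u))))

∃z ∀u ∃y ∃w (H(z) ∨ ¬H(u) ∨ H(y) ∧ H(w))

First replace A → B with ¬A ∨ B.
  (∃z H(z)) ∨ ¬(∃u H(u)) ∨ (∃y ∃u (H(y) ∧ H(u)))
Push ¬ through the quantifiers and connectives to reach negation normal form:
  (∃z H(z)) ∨ (∀u ¬H(u)) ∨ (∃y ∃u (H(y) ∧ H(u)))
Give each quantifier a distinct variable: u↦w.
  (∃z H(z)) ∨ (∀u ¬H(u)) ∨ (∃y ∃w (H(y) ∧ H(w)))
Pull the quantifiers to the front (each side's bound variable is not free in the other side):
  ∃z ∀u ∃y ∃w (H(z) ∨ ¬H(u) ∨ H(y) ∧ H(w))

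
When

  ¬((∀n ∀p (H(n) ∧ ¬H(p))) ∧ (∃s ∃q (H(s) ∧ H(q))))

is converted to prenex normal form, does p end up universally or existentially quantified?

Drive negations inward (¬∀x A ≡ ∃x ¬A, ¬∃x A ≡ ∀x ¬A, De Morgan for ∧/∨):
  (∃n ∃p (¬H(n) ∨ H(p))) ∨ (∀s ∀q (¬H(s) ∨ ¬H(q)))
All bound variables are already distinct, so no renaming is needed.
Extract every quantifier outward, since the variables are now distinct and don't occur free across branches:
  ∃n ∃p ∀s ∀q (¬H(n) ∨ H(p) ∨ ¬H(s) ∨ ¬H(q))
The quantifier ∀p sits under an odd number of negations, so it flips to ∃p.

existential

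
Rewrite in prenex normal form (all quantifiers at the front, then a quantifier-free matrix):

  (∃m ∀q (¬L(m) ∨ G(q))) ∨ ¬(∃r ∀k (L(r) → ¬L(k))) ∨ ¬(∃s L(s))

∃m ∀q ∀r ∃k ∀s (¬L(m) ∨ G(q) ∨ L(r) ∧ L(k) ∨ ¬L(s))

Rewrite implications/biconditionals: A → B as ¬A ∨ B.
  (∃m ∀q (¬L(m) ∨ G(q))) ∨ ¬(∃r ∀k (¬L(r) ∨ ¬L(k))) ∨ ¬(∃s L(s))
Move each ¬ inward, flipping quantifiers it crosses:
  (∃m ∀q (¬L(m) ∨ G(q))) ∨ (∀r ∃k (L(r) ∧ L(k))) ∨ (∀s ¬L(s))
All bound variables are already distinct, so no renaming is needed.
Pull the quantifiers to the front (each side's bound variable is not free in the other side):
  ∃m ∀q ∀r ∃k ∀s (¬L(m) ∨ G(q) ∨ L(r) ∧ L(k) ∨ ¬L(s))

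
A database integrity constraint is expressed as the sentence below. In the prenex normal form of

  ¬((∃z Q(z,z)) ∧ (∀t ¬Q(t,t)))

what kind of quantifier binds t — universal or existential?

existential

Drive negations inward (¬∀x A ≡ ∃x ¬A, ¬∃x A ≡ ∀x ¬A, De Morgan for ∧/∨):
  (∀z ¬Q(z,z)) ∨ (∃t Q(t,t))
All bound variables are already distinct, so no renaming is needed.
Extract every quantifier outward, since the variables are now distinct and don't occur free across branches:
  ∀z ∃t (¬Q(z,z) ∨ Q(t,t))
The quantifier ∀t sits under an odd number of negations, so it flips to ∃t.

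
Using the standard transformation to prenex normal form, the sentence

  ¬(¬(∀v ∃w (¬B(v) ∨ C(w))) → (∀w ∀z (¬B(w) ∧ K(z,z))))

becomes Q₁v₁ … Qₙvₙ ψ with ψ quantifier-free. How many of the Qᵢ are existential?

3

Eliminate → and ↔ using ¬ and ∨.
  ¬(¬¬(∀v ∃w (¬B(v) ∨ C(w))) ∨ (∀w ∀z (¬B(w) ∧ K(z,z))))
Move each ¬ inward, flipping quantifiers it crosses:
  (∃v ∀w (B(v) ∧ ¬C(w))) ∧ (∃w ∃z (B(w) ∨ ¬K(z,z)))
Rename bound variables to avoid capture: w↦u.
  (∃v ∀w (B(v) ∧ ¬C(w))) ∧ (∃u ∃z (B(u) ∨ ¬K(z,z)))
Pull the quantifiers to the front (each side's bound variable is not free in the other side):
  ∃v ∀w ∃u ∃z (B(v) ∧ ¬C(w) ∧ (B(u) ∨ ¬K(z,z)))
The prefix is ∃v ∀w ∃u ∃z: 1 universal, 3 existential.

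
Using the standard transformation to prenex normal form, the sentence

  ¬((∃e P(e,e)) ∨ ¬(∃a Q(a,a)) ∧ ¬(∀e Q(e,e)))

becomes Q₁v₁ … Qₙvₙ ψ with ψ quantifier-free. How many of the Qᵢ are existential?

1

Push ¬ through the quantifiers and connectives to reach negation normal form:
  (∀e ¬P(e,e)) ∧ ((∃a Q(a,a)) ∨ (∀e Q(e,e)))
Give each quantifier a distinct variable: e↦q.
  (∀e ¬P(e,e)) ∧ ((∃a Q(a,a)) ∨ (∀q Q(q,q)))
Finally move all quantifiers to the prefix:
  ∀e ∃a ∀q (¬P(e,e) ∧ (Q(a,a) ∨ Q(q,q)))
The prefix is ∀e ∃a ∀q: 2 universal, 1 existential.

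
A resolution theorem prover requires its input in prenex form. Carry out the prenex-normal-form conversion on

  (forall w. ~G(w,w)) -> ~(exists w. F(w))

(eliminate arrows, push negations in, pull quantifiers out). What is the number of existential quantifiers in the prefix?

1

Rewrite implications/biconditionals: A → B as ¬A ∨ B.
  ~(forall w. ~G(w,w)) | ~(exists w. F(w))
Drive negations inward (¬∀x A ≡ ∃x ¬A, ¬∃x A ≡ ∀x ¬A, De Morgan for ∧/∨):
  (exists w. G(w,w)) | (forall w. ~F(w))
Rename bound variables to avoid capture: w↦v.
  (exists w. G(w,w)) | (forall v. ~F(v))
Finally move all quantifiers to the prefix:
  exists w. forall v. (G(w,w) | ~F(v))
The prefix is exists w forall v: 1 universal, 1 existential.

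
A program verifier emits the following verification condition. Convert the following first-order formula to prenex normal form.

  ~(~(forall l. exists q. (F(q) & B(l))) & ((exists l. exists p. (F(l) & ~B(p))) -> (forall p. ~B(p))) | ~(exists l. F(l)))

Eliminate → and ↔ using ¬ and ∨.
  ~(~(forall l. exists q. (F(q) & B(l))) & (~(exists l. exists p. (F(l) & ~B(p))) | (forall p. ~B(p))) | ~(exists l. F(l)))
Move each ¬ inward, flipping quantifiers it crosses:
  ((forall l. exists q. (F(q) & B(l))) | (exists l. exists p. (F(l) & ~B(p))) & (exists p. B(p))) & (exists l. F(l))
Rename bound variables to avoid capture: l↦t, p↦r, l↦s.
  ((forall l. exists q. (F(q) & B(l))) | (exists t. exists p. (F(t) & ~B(p))) & (exists r. B(r))) & (exists s. F(s))
Finally move all quantifiers to the prefix:
  forall l. exists q. exists t. exists p. exists r. exists s. ((F(q) & B(l) | F(t) & ~B(p) & B(r)) & F(s))

forall l. exists q. exists t. exists p. exists r. exists s. ((F(q) & B(l) | F(t) & ~B(p) & B(r)) & F(s))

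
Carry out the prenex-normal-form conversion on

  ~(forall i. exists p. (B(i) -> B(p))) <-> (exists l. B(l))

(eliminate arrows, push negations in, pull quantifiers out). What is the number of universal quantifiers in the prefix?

3

Eliminate → and ↔ using ¬ and ∨; A ↔ B as (¬A ∨ B) ∧ (¬B ∨ A).
  (~~(forall i. exists p. (~B(i) | B(p))) | (exists l. B(l))) & (~(exists l. B(l)) | ~(forall i. exists p. (~B(i) | B(p))))
Drive negations inward (¬∀x A ≡ ∃x ¬A, ¬∃x A ≡ ∀x ¬A, De Morgan for ∧/∨):
  ((forall i. exists p. (~B(i) | B(p))) | (exists l. B(l))) & ((forall l. ~B(l)) | (exists i. forall p. (B(i) & ~B(p))))
Give each quantifier a distinct variable: l↦v, i↦t, p↦r.
  ((forall i. exists p. (~B(i) | B(p))) | (exists l. B(l))) & ((forall v. ~B(v)) | (exists t. forall r. (B(t) & ~B(r))))
Pull the quantifiers to the front (each side's bound variable is not free in the other side):
  forall i. exists p. exists l. forall v. exists t. forall r. ((~B(i) | B(p) | B(l)) & (~B(v) | B(t) & ~B(r)))
The prefix is forall i exists p exists l forall v exists t forall r: 3 universal, 3 existential.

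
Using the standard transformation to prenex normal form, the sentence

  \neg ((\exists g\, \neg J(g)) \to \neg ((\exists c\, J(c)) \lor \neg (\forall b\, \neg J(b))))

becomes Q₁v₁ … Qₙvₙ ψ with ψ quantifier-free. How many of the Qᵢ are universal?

Eliminate → and ↔ using ¬ and ∨.
  \neg (\neg (\exists g\, \neg J(g)) \lor \neg ((\exists c\, J(c)) \lor \neg (\forall b\, \neg J(b))))
Push ¬ through the quantifiers and connectives to reach negation normal form:
  (\exists g\, \neg J(g)) \land ((\exists c\, J(c)) \lor (\exists b\, J(b)))
Extract every quantifier outward, since the variables are now distinct and don't occur free across branches:
  \exists g\, \exists c\, \exists b\, (\neg J(g) \land (J(c) \lor J(b)))
The prefix is \exists g \exists c \exists b: 0 universal, 3 existential.

0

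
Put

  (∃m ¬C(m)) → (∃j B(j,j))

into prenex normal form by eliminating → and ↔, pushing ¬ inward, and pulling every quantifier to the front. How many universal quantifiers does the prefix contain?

1

Eliminate → and ↔ using ¬ and ∨.
  ¬(∃m ¬C(m)) ∨ (∃j B(j,j))
Move each ¬ inward, flipping quantifiers it crosses:
  (∀m C(m)) ∨ (∃j B(j,j))
All bound variables are already distinct, so no renaming is needed.
Extract every quantifier outward, since the variables are now distinct and don't occur free across branches:
  ∀m ∃j (C(m) ∨ B(j,j))
The prefix is ∀m ∃j: 1 universal, 1 existential.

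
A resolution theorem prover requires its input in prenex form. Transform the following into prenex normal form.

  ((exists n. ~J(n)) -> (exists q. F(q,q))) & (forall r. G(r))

forall n. exists q. forall r. ((J(n) | F(q,q)) & G(r))

Rewrite implications/biconditionals: A → B as ¬A ∨ B.
  (~(exists n. ~J(n)) | (exists q. F(q,q))) & (forall r. G(r))
Move each ¬ inward, flipping quantifiers it crosses:
  ((forall n. J(n)) | (exists q. F(q,q))) & (forall r. G(r))
Extract every quantifier outward, since the variables are now distinct and don't occur free across branches:
  forall n. exists q. forall r. ((J(n) | F(q,q)) & G(r))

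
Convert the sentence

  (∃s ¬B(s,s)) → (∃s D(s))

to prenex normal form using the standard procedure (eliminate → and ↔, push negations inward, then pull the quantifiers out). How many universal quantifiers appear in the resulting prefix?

1

First replace A → B with ¬A ∨ B.
  ¬(∃s ¬B(s,s)) ∨ (∃s D(s))
Move each ¬ inward, flipping quantifiers it crosses:
  (∀s B(s,s)) ∨ (∃s D(s))
Give each quantifier a distinct variable: s↦y1.
  (∀s B(s,s)) ∨ (∃y1 D(y1))
Extract every quantifier outward, since the variables are now distinct and don't occur free across branches:
  ∀s ∃y1 (B(s,s) ∨ D(y1))
The prefix is ∀s ∃y1: 1 universal, 1 existential.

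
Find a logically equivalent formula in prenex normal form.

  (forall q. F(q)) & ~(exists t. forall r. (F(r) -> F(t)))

forall q. forall t. exists r. (F(q) & F(r) & ~F(t))

Rewrite implications/biconditionals: A → B as ¬A ∨ B.
  (forall q. F(q)) & ~(exists t. forall r. (~F(r) | F(t)))
Drive negations inward (¬∀x A ≡ ∃x ¬A, ¬∃x A ≡ ∀x ¬A, De Morgan for ∧/∨):
  (forall q. F(q)) & (forall t. exists r. (F(r) & ~F(t)))
Pull the quantifiers to the front (each side's bound variable is not free in the other side):
  forall q. forall t. exists r. (F(q) & F(r) & ~F(t))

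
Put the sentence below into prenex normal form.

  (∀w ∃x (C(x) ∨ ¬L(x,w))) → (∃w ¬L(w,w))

∃w ∀x ∃v (¬C(x) ∧ L(x,w) ∨ ¬L(v,v))

First replace A → B with ¬A ∨ B.
  ¬(∀w ∃x (C(x) ∨ ¬L(x,w))) ∨ (∃w ¬L(w,w))
Move each ¬ inward, flipping quantifiers it crosses:
  (∃w ∀x (¬C(x) ∧ L(x,w))) ∨ (∃w ¬L(w,w))
Rename bound variables to avoid capture: w↦v.
  (∃w ∀x (¬C(x) ∧ L(x,w))) ∨ (∃v ¬L(v,v))
Finally move all quantifiers to the prefix:
  ∃w ∀x ∃v (¬C(x) ∧ L(x,w) ∨ ¬L(v,v))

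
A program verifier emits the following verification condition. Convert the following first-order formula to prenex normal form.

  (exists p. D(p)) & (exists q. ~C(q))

exists p. exists q. (D(p) & ~C(q))

All bound variables are already distinct, so no renaming is needed.
Pull the quantifiers to the front (each side's bound variable is not free in the other side):
  exists p. exists q. (D(p) & ~C(q))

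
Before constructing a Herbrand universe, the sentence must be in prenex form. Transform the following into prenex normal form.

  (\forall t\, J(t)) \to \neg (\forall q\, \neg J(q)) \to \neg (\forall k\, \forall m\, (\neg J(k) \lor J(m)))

\exists t\, \forall q\, \exists k\, \exists m\, (\neg J(t) \lor \neg J(q) \lor J(k) \land \neg J(m))

Eliminate → and ↔ using ¬ and ∨.
  \neg (\forall t\, J(t)) \lor \neg \neg (\forall q\, \neg J(q)) \lor \neg (\forall k\, \forall m\, (\neg J(k) \lor J(m)))
Push ¬ through the quantifiers and connectives to reach negation normal form:
  (\exists t\, \neg J(t)) \lor (\forall q\, \neg J(q)) \lor (\exists k\, \exists m\, (J(k) \land \neg J(m)))
All bound variables are already distinct, so no renaming is needed.
Pull the quantifiers to the front (each side's bound variable is not free in the other side):
  \exists t\, \forall q\, \exists k\, \exists m\, (\neg J(t) \lor \neg J(q) \lor J(k) \land \neg J(m))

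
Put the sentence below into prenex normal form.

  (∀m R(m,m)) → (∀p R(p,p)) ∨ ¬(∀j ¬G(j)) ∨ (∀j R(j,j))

Eliminate → and ↔ using ¬ and ∨.
  ¬(∀m R(m,m)) ∨ (∀p R(p,p)) ∨ ¬(∀j ¬G(j)) ∨ (∀j R(j,j))
Push ¬ through the quantifiers and connectives to reach negation normal form:
  (∃m ¬R(m,m)) ∨ (∀p R(p,p)) ∨ (∃j G(j)) ∨ (∀j R(j,j))
Rename bound variables to avoid capture: j↦t.
  (∃m ¬R(m,m)) ∨ (∀p R(p,p)) ∨ (∃j G(j)) ∨ (∀t R(t,t))
Finally move all quantifiers to the prefix:
  ∃m ∀p ∃j ∀t (¬R(m,m) ∨ R(p,p) ∨ G(j) ∨ R(t,t))

∃m ∀p ∃j ∀t (¬R(m,m) ∨ R(p,p) ∨ G(j) ∨ R(t,t))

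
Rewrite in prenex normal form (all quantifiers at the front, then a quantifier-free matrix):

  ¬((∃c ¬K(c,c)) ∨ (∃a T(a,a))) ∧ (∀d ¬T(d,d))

∀c ∀a ∀d (K(c,c) ∧ ¬T(a,a) ∧ ¬T(d,d))

Drive negations inward (¬∀x A ≡ ∃x ¬A, ¬∃x A ≡ ∀x ¬A, De Morgan for ∧/∨):
  (∀c K(c,c)) ∧ (∀a ¬T(a,a)) ∧ (∀d ¬T(d,d))
Extract every quantifier outward, since the variables are now distinct and don't occur free across branches:
  ∀c ∀a ∀d (K(c,c) ∧ ¬T(a,a) ∧ ¬T(d,d))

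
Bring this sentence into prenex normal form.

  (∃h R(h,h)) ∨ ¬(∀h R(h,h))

∃h ∃v1 (R(h,h) ∨ ¬R(v1,v1))

Push ¬ through the quantifiers and connectives to reach negation normal form:
  (∃h R(h,h)) ∨ (∃h ¬R(h,h))
Give each quantifier a distinct variable: h↦v1.
  (∃h R(h,h)) ∨ (∃v1 ¬R(v1,v1))
Finally move all quantifiers to the prefix:
  ∃h ∃v1 (R(h,h) ∨ ¬R(v1,v1))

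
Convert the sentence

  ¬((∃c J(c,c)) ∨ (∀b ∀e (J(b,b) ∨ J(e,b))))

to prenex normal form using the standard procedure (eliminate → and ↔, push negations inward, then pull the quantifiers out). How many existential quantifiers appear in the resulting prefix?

2

Drive negations inward (¬∀x A ≡ ∃x ¬A, ¬∃x A ≡ ∀x ¬A, De Morgan for ∧/∨):
  (∀c ¬J(c,c)) ∧ (∃b ∃e (¬J(b,b) ∧ ¬J(e,b)))
All bound variables are already distinct, so no renaming is needed.
Finally move all quantifiers to the prefix:
  ∀c ∃b ∃e (¬J(c,c) ∧ ¬J(b,b) ∧ ¬J(e,b))
The prefix is ∀c ∃b ∃e: 1 universal, 2 existential.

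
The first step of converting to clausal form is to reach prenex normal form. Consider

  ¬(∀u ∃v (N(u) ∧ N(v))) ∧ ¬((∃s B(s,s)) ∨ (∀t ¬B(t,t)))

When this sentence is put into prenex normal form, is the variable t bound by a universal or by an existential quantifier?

existential

Drive negations inward (¬∀x A ≡ ∃x ¬A, ¬∃x A ≡ ∀x ¬A, De Morgan for ∧/∨):
  (∃u ∀v (¬N(u) ∨ ¬N(v))) ∧ (∀s ¬B(s,s)) ∧ (∃t B(t,t))
All bound variables are already distinct, so no renaming is needed.
Pull the quantifiers to the front (each side's bound variable is not free in the other side):
  ∃u ∀v ∀s ∃t ((¬N(u) ∨ ¬N(v)) ∧ ¬B(s,s) ∧ B(t,t))
The quantifier ∀t sits under an odd number of negations, so it flips to ∃t.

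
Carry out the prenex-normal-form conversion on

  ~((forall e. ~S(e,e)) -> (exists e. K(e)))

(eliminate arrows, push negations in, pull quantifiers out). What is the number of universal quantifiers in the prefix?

First replace A → B with ¬A ∨ B.
  ~(~(forall e. ~S(e,e)) | (exists e. K(e)))
Push ¬ through the quantifiers and connectives to reach negation normal form:
  (forall e. ~S(e,e)) & (forall e. ~K(e))
Standardize variables apart so no two quantifiers bind the same name: e↦w.
  (forall e. ~S(e,e)) & (forall w. ~K(w))
Extract every quantifier outward, since the variables are now distinct and don't occur free across branches:
  forall e. forall w. (~S(e,e) & ~K(w))
The prefix is forall e forall w: 2 universal, 0 existential.

2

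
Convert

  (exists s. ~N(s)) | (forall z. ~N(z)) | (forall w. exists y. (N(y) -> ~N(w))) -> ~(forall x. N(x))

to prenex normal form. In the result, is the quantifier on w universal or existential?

existential

Eliminate → and ↔ using ¬ and ∨.
  ~((exists s. ~N(s)) | (forall z. ~N(z)) | (forall w. exists y. (~N(y) | ~N(w)))) | ~(forall x. N(x))
Push ¬ through the quantifiers and connectives to reach negation normal form:
  (forall s. N(s)) & (exists z. N(z)) & (exists w. forall y. (N(y) & N(w))) | (exists x. ~N(x))
Extract every quantifier outward, since the variables are now distinct and don't occur free across branches:
  forall s. exists z. exists w. forall y. exists x. (N(s) & N(z) & N(y) & N(w) | ~N(x))
The quantifier forall w sits under an odd number of negations (counting the antecedent side of each →), so it flips to exists w.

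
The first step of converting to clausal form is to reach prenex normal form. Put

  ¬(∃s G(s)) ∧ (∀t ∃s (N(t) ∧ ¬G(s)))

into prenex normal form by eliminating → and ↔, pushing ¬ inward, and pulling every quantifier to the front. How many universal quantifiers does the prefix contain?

Push ¬ through the quantifiers and connectives to reach negation normal form:
  (∀s ¬G(s)) ∧ (∀t ∃s (N(t) ∧ ¬G(s)))
Give each quantifier a distinct variable: s↦z1.
  (∀s ¬G(s)) ∧ (∀t ∃z1 (N(t) ∧ ¬G(z1)))
Finally move all quantifiers to the prefix:
  ∀s ∀t ∃z1 (¬G(s) ∧ N(t) ∧ ¬G(z1))
The prefix is ∀s ∀t ∃z1: 2 universal, 1 existential.

2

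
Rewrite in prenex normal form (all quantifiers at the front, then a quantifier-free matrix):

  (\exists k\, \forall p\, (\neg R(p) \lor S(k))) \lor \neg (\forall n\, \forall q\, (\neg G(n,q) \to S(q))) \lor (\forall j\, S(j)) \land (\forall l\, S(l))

\exists k\, \forall p\, \exists n\, \exists q\, \forall j\, \forall l\, (\neg R(p) \lor S(k) \lor \neg G(n,q) \land \neg S(q) \lor S(j) \land S(l))

First replace A → B with ¬A ∨ B.
  (\exists k\, \forall p\, (\neg R(p) \lor S(k))) \lor \neg (\forall n\, \forall q\, (\neg \neg G(n,q) \lor S(q))) \lor (\forall j\, S(j)) \land (\forall l\, S(l))
Drive negations inward (¬∀x A ≡ ∃x ¬A, ¬∃x A ≡ ∀x ¬A, De Morgan for ∧/∨):
  (\exists k\, \forall p\, (\neg R(p) \lor S(k))) \lor (\exists n\, \exists q\, (\neg G(n,q) \land \neg S(q))) \lor (\forall j\, S(j)) \land (\forall l\, S(l))
Pull the quantifiers to the front (each side's bound variable is not free in the other side):
  \exists k\, \forall p\, \exists n\, \exists q\, \forall j\, \forall l\, (\neg R(p) \lor S(k) \lor \neg G(n,q) \land \neg S(q) \lor S(j) \land S(l))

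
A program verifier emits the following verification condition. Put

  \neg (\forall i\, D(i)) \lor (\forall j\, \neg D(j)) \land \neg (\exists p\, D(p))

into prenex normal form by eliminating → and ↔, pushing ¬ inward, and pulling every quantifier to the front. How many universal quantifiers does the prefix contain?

2

Drive negations inward (¬∀x A ≡ ∃x ¬A, ¬∃x A ≡ ∀x ¬A, De Morgan for ∧/∨):
  (\exists i\, \neg D(i)) \lor (\forall j\, \neg D(j)) \land (\forall p\, \neg D(p))
Extract every quantifier outward, since the variables are now distinct and don't occur free across branches:
  \exists i\, \forall j\, \forall p\, (\neg D(i) \lor \neg D(j) \land \neg D(p))
The prefix is \exists i \forall j \forall p: 2 universal, 1 existential.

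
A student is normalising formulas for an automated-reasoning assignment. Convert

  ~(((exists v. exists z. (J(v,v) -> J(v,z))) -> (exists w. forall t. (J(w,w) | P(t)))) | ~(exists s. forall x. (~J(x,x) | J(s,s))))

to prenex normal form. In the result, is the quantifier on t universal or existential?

Eliminate → and ↔ using ¬ and ∨.
  ~(~(exists v. exists z. (~J(v,v) | J(v,z))) | (exists w. forall t. (J(w,w) | P(t))) | ~(exists s. forall x. (~J(x,x) | J(s,s))))
Push ¬ through the quantifiers and connectives to reach negation normal form:
  (exists v. exists z. (~J(v,v) | J(v,z))) & (forall w. exists t. (~J(w,w) & ~P(t))) & (exists s. forall x. (~J(x,x) | J(s,s)))
All bound variables are already distinct, so no renaming is needed.
Pull the quantifiers to the front (each side's bound variable is not free in the other side):
  exists v. exists z. forall w. exists t. exists s. forall x. ((~J(v,v) | J(v,z)) & ~J(w,w) & ~P(t) & (~J(x,x) | J(s,s)))
The quantifier forall t sits under an odd number of negations (counting the antecedent side of each →), so it flips to exists t.

existential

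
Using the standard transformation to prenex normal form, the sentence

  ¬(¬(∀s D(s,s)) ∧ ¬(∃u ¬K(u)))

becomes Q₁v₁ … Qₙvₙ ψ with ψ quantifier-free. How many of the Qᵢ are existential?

Push ¬ through the quantifiers and connectives to reach negation normal form:
  (∀s D(s,s)) ∨ (∃u ¬K(u))
Pull the quantifiers to the front (each side's bound variable is not free in the other side):
  ∀s ∃u (D(s,s) ∨ ¬K(u))
The prefix is ∀s ∃u: 1 universal, 1 existential.

1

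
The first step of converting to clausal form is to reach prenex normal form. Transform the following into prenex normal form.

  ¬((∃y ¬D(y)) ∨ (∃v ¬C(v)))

∀y ∀v (D(y) ∧ C(v))

Move each ¬ inward, flipping quantifiers it crosses:
  (∀y D(y)) ∧ (∀v C(v))
All bound variables are already distinct, so no renaming is needed.
Finally move all quantifiers to the prefix:
  ∀y ∀v (D(y) ∧ C(v))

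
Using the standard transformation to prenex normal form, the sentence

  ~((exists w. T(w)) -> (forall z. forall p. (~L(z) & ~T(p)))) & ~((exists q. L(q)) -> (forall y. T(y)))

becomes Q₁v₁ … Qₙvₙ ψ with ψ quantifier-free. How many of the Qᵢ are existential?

5

Rewrite implications/biconditionals: A → B as ¬A ∨ B.
  ~(~(exists w. T(w)) | (forall z. forall p. (~L(z) & ~T(p)))) & ~(~(exists q. L(q)) | (forall y. T(y)))
Move each ¬ inward, flipping quantifiers it crosses:
  (exists w. T(w)) & (exists z. exists p. (L(z) | T(p))) & (exists q. L(q)) & (exists y. ~T(y))
Pull the quantifiers to the front (each side's bound variable is not free in the other side):
  exists w. exists z. exists p. exists q. exists y. (T(w) & (L(z) | T(p)) & L(q) & ~T(y))
The prefix is exists w exists z exists p exists q exists y: 0 universal, 5 existential.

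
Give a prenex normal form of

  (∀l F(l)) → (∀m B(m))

∃l ∀m (¬F(l) ∨ B(m))

Rewrite implications/biconditionals: A → B as ¬A ∨ B.
  ¬(∀l F(l)) ∨ (∀m B(m))
Push ¬ through the quantifiers and connectives to reach negation normal form:
  (∃l ¬F(l)) ∨ (∀m B(m))
All bound variables are already distinct, so no renaming is needed.
Extract every quantifier outward, since the variables are now distinct and don't occur free across branches:
  ∃l ∀m (¬F(l) ∨ B(m))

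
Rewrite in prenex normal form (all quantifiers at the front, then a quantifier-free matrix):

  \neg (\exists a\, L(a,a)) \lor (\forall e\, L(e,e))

\forall a\, \forall e\, (\neg L(a,a) \lor L(e,e))

Move each ¬ inward, flipping quantifiers it crosses:
  (\forall a\, \neg L(a,a)) \lor (\forall e\, L(e,e))
Pull the quantifiers to the front (each side's bound variable is not free in the other side):
  \forall a\, \forall e\, (\neg L(a,a) \lor L(e,e))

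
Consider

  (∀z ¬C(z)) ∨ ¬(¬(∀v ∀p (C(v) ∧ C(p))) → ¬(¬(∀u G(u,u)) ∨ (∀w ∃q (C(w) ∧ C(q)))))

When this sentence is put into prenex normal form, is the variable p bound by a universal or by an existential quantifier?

existential

First replace A → B with ¬A ∨ B.
  (∀z ¬C(z)) ∨ ¬(¬¬(∀v ∀p (C(v) ∧ C(p))) ∨ ¬(¬(∀u G(u,u)) ∨ (∀w ∃q (C(w) ∧ C(q)))))
Move each ¬ inward, flipping quantifiers it crosses:
  (∀z ¬C(z)) ∨ (∃v ∃p (¬C(v) ∨ ¬C(p))) ∧ ((∃u ¬G(u,u)) ∨ (∀w ∃q (C(w) ∧ C(q))))
All bound variables are already distinct, so no renaming is needed.
Finally move all quantifiers to the prefix:
  ∀z ∃v ∃p ∃u ∀w ∃q (¬C(z) ∨ (¬C(v) ∨ ¬C(p)) ∧ (¬G(u,u) ∨ C(w) ∧ C(q)))
The quantifier ∀p sits under an odd number of negations (counting the antecedent side of each →), so it flips to ∃p.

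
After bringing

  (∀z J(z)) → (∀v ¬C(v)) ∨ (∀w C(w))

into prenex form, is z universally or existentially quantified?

existential

Rewrite implications/biconditionals: A → B as ¬A ∨ B.
  ¬(∀z J(z)) ∨ (∀v ¬C(v)) ∨ (∀w C(w))
Drive negations inward (¬∀x A ≡ ∃x ¬A, ¬∃x A ≡ ∀x ¬A, De Morgan for ∧/∨):
  (∃z ¬J(z)) ∨ (∀v ¬C(v)) ∨ (∀w C(w))
Extract every quantifier outward, since the variables are now distinct and don't occur free across branches:
  ∃z ∀v ∀w (¬J(z) ∨ ¬C(v) ∨ C(w))
The quantifier ∀z sits under an odd number of negations (counting the antecedent side of each →), so it flips to ∃z.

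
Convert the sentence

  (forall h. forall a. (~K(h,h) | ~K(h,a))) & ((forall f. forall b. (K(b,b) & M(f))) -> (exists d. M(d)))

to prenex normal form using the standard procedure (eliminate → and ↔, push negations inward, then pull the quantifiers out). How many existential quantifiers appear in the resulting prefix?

3

Eliminate → and ↔ using ¬ and ∨.
  (forall h. forall a. (~K(h,h) | ~K(h,a))) & (~(forall f. forall b. (K(b,b) & M(f))) | (exists d. M(d)))
Drive negations inward (¬∀x A ≡ ∃x ¬A, ¬∃x A ≡ ∀x ¬A, De Morgan for ∧/∨):
  (forall h. forall a. (~K(h,h) | ~K(h,a))) & ((exists f. exists b. (~K(b,b) | ~M(f))) | (exists d. M(d)))
All bound variables are already distinct, so no renaming is needed.
Pull the quantifiers to the front (each side's bound variable is not free in the other side):
  forall h. forall a. exists f. exists b. exists d. ((~K(h,h) | ~K(h,a)) & (~K(b,b) | ~M(f) | M(d)))
The prefix is forall h forall a exists f exists b exists d: 2 universal, 3 existential.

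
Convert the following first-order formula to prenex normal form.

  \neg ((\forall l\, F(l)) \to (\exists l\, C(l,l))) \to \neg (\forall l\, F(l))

First replace A → B with ¬A ∨ B.
  \neg \neg (\neg (\forall l\, F(l)) \lor (\exists l\, C(l,l))) \lor \neg (\forall l\, F(l))
Drive negations inward (¬∀x A ≡ ∃x ¬A, ¬∃x A ≡ ∀x ¬A, De Morgan for ∧/∨):
  (\exists l\, \neg F(l)) \lor (\exists l\, C(l,l)) \lor (\exists l\, \neg F(l))
Give each quantifier a distinct variable: l↦t, l↦u.
  (\exists l\, \neg F(l)) \lor (\exists t\, C(t,t)) \lor (\exists u\, \neg F(u))
Extract every quantifier outward, since the variables are now distinct and don't occur free across branches:
  \exists l\, \exists t\, \exists u\, (\neg F(l) \lor C(t,t) \lor \neg F(u))

\exists l\, \exists t\, \exists u\, (\neg F(l) \lor C(t,t) \lor \neg F(u))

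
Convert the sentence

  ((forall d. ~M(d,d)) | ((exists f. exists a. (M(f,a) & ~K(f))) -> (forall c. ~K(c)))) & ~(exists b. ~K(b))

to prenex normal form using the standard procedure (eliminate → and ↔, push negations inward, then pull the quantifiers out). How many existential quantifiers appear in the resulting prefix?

Rewrite implications/biconditionals: A → B as ¬A ∨ B.
  ((forall d. ~M(d,d)) | ~(exists f. exists a. (M(f,a) & ~K(f))) | (forall c. ~K(c))) & ~(exists b. ~K(b))
Move each ¬ inward, flipping quantifiers it crosses:
  ((forall d. ~M(d,d)) | (forall f. forall a. (~M(f,a) | K(f))) | (forall c. ~K(c))) & (forall b. K(b))
All bound variables are already distinct, so no renaming is needed.
Finally move all quantifiers to the prefix:
  forall d. forall f. forall a. forall c. forall b. ((~M(d,d) | ~M(f,a) | K(f) | ~K(c)) & K(b))
The prefix is forall d forall f forall a forall c forall b: 5 universal, 0 existential.

0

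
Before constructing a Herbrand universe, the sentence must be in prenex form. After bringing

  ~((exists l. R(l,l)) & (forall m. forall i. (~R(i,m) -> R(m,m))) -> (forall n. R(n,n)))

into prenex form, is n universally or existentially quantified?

existential

Eliminate → and ↔ using ¬ and ∨.
  ~(~((exists l. R(l,l)) & (forall m. forall i. (~~R(i,m) | R(m,m)))) | (forall n. R(n,n)))
Move each ¬ inward, flipping quantifiers it crosses:
  (exists l. R(l,l)) & (forall m. forall i. (R(i,m) | R(m,m))) & (exists n. ~R(n,n))
Extract every quantifier outward, since the variables are now distinct and don't occur free across branches:
  exists l. forall m. forall i. exists n. (R(l,l) & (R(i,m) | R(m,m)) & ~R(n,n))
The quantifier forall n sits under an odd number of negations (counting the antecedent side of each →), so it flips to exists n.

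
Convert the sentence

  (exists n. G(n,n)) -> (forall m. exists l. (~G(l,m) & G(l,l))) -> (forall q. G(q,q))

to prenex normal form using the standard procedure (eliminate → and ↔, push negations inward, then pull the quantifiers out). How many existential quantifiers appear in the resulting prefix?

1

First replace A → B with ¬A ∨ B.
  ~(exists n. G(n,n)) | ~(forall m. exists l. (~G(l,m) & G(l,l))) | (forall q. G(q,q))
Drive negations inward (¬∀x A ≡ ∃x ¬A, ¬∃x A ≡ ∀x ¬A, De Morgan for ∧/∨):
  (forall n. ~G(n,n)) | (exists m. forall l. (G(l,m) | ~G(l,l))) | (forall q. G(q,q))
Extract every quantifier outward, since the variables are now distinct and don't occur free across branches:
  forall n. exists m. forall l. forall q. (~G(n,n) | G(l,m) | ~G(l,l) | G(q,q))
The prefix is forall n exists m forall l forall q: 3 universal, 1 existential.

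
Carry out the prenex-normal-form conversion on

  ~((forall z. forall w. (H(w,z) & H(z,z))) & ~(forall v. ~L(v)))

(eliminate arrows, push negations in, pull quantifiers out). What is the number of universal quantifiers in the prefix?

Push ¬ through the quantifiers and connectives to reach negation normal form:
  (exists z. exists w. (~H(w,z) | ~H(z,z))) | (forall v. ~L(v))
Pull the quantifiers to the front (each side's bound variable is not free in the other side):
  exists z. exists w. forall v. (~H(w,z) | ~H(z,z) | ~L(v))
The prefix is exists z exists w forall v: 1 universal, 2 existential.

1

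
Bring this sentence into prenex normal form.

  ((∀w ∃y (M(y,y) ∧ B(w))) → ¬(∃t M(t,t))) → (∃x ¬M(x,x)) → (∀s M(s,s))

Eliminate → and ↔ using ¬ and ∨.
  ¬(¬(∀w ∃y (M(y,y) ∧ B(w))) ∨ ¬(∃t M(t,t))) ∨ ¬(∃x ¬M(x,x)) ∨ (∀s M(s,s))
Push ¬ through the quantifiers and connectives to reach negation normal form:
  (∀w ∃y (M(y,y) ∧ B(w))) ∧ (∃t M(t,t)) ∨ (∀x M(x,x)) ∨ (∀s M(s,s))
All bound variables are already distinct, so no renaming is needed.
Finally move all quantifiers to the prefix:
  ∀w ∃y ∃t ∀x ∀s (M(y,y) ∧ B(w) ∧ M(t,t) ∨ M(x,x) ∨ M(s,s))

∀w ∃y ∃t ∀x ∀s (M(y,y) ∧ B(w) ∧ M(t,t) ∨ M(x,x) ∨ M(s,s))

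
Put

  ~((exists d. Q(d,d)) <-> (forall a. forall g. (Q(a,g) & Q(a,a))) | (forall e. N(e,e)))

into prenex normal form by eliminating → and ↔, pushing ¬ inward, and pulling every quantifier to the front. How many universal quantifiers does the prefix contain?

4

Eliminate → and ↔ using ¬ and ∨; A ↔ B as (¬A ∨ B) ∧ (¬B ∨ A).
  ~((~(exists d. Q(d,d)) | (forall a. forall g. (Q(a,g) & Q(a,a))) | (forall e. N(e,e))) & (~((forall a. forall g. (Q(a,g) & Q(a,a))) | (forall e. N(e,e))) | (exists d. Q(d,d))))
Push ¬ through the quantifiers and connectives to reach negation normal form:
  (exists d. Q(d,d)) & (exists a. exists g. (~Q(a,g) | ~Q(a,a))) & (exists e. ~N(e,e)) | ((forall a. forall g. (Q(a,g) & Q(a,a))) | (forall e. N(e,e))) & (forall d. ~Q(d,d))
Rename bound variables to avoid capture: a↦w1, g↦x1, e↦t, d↦b.
  (exists d. Q(d,d)) & (exists a. exists g. (~Q(a,g) | ~Q(a,a))) & (exists e. ~N(e,e)) | ((forall w1. forall x1. (Q(w1,x1) & Q(w1,w1))) | (forall t. N(t,t))) & (forall b. ~Q(b,b))
Extract every quantifier outward, since the variables are now distinct and don't occur free across branches:
  exists d. exists a. exists g. exists e. forall w1. forall x1. forall t. forall b. (Q(d,d) & (~Q(a,g) | ~Q(a,a)) & ~N(e,e) | (Q(w1,x1) & Q(w1,w1) | N(t,t)) & ~Q(b,b))
The prefix is exists d exists a exists g exists e forall w1 forall x1 forall t forall b: 4 universal, 4 existential.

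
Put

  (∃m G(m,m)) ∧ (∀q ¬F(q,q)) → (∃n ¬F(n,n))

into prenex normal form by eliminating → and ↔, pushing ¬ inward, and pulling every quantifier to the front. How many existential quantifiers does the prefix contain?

2

Rewrite implications/biconditionals: A → B as ¬A ∨ B.
  ¬((∃m G(m,m)) ∧ (∀q ¬F(q,q))) ∨ (∃n ¬F(n,n))
Drive negations inward (¬∀x A ≡ ∃x ¬A, ¬∃x A ≡ ∀x ¬A, De Morgan for ∧/∨):
  (∀m ¬G(m,m)) ∨ (∃q F(q,q)) ∨ (∃n ¬F(n,n))
All bound variables are already distinct, so no renaming is needed.
Finally move all quantifiers to the prefix:
  ∀m ∃q ∃n (¬G(m,m) ∨ F(q,q) ∨ ¬F(n,n))
The prefix is ∀m ∃q ∃n: 1 universal, 2 existential.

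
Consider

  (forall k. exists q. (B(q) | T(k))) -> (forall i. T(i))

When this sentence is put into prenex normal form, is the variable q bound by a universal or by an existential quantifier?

universal

Eliminate → and ↔ using ¬ and ∨.
  ~(forall k. exists q. (B(q) | T(k))) | (forall i. T(i))
Move each ¬ inward, flipping quantifiers it crosses:
  (exists k. forall q. (~B(q) & ~T(k))) | (forall i. T(i))
All bound variables are already distinct, so no renaming is needed.
Finally move all quantifiers to the prefix:
  exists k. forall q. forall i. (~B(q) & ~T(k) | T(i))
The quantifier exists q sits under an odd number of negations (counting the antecedent side of each →), so it flips to forall q.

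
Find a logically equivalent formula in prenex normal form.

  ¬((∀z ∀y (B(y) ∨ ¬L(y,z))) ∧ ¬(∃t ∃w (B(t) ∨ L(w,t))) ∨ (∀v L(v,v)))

∃z ∃y ∃t ∃w ∃v ((¬B(y) ∧ L(y,z) ∨ B(t) ∨ L(w,t)) ∧ ¬L(v,v))

Drive negations inward (¬∀x A ≡ ∃x ¬A, ¬∃x A ≡ ∀x ¬A, De Morgan for ∧/∨):
  ((∃z ∃y (¬B(y) ∧ L(y,z))) ∨ (∃t ∃w (B(t) ∨ L(w,t)))) ∧ (∃v ¬L(v,v))
Pull the quantifiers to the front (each side's bound variable is not free in the other side):
  ∃z ∃y ∃t ∃w ∃v ((¬B(y) ∧ L(y,z) ∨ B(t) ∨ L(w,t)) ∧ ¬L(v,v))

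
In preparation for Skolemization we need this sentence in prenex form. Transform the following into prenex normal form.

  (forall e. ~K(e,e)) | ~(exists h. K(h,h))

forall e. forall h. (~K(e,e) | ~K(h,h))

Push ¬ through the quantifiers and connectives to reach negation normal form:
  (forall e. ~K(e,e)) | (forall h. ~K(h,h))
Finally move all quantifiers to the prefix:
  forall e. forall h. (~K(e,e) | ~K(h,h))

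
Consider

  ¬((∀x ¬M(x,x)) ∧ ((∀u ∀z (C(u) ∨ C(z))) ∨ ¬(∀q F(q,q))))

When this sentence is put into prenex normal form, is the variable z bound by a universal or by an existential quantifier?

Drive negations inward (¬∀x A ≡ ∃x ¬A, ¬∃x A ≡ ∀x ¬A, De Morgan for ∧/∨):
  (∃x M(x,x)) ∨ (∃u ∃z (¬C(u) ∧ ¬C(z))) ∧ (∀q F(q,q))
Finally move all quantifiers to the prefix:
  ∃x ∃u ∃z ∀q (M(x,x) ∨ ¬C(u) ∧ ¬C(z) ∧ F(q,q))
The quantifier ∀z sits under an odd number of negations, so it flips to ∃z.

existential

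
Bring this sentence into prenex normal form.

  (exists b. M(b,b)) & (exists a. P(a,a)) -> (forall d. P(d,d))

forall b. forall a. forall d. (~M(b,b) | ~P(a,a) | P(d,d))

First replace A → B with ¬A ∨ B.
  ~((exists b. M(b,b)) & (exists a. P(a,a))) | (forall d. P(d,d))
Push ¬ through the quantifiers and connectives to reach negation normal form:
  (forall b. ~M(b,b)) | (forall a. ~P(a,a)) | (forall d. P(d,d))
All bound variables are already distinct, so no renaming is needed.
Extract every quantifier outward, since the variables are now distinct and don't occur free across branches:
  forall b. forall a. forall d. (~M(b,b) | ~P(a,a) | P(d,d))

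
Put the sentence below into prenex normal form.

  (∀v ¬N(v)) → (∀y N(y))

∃v ∀y (N(v) ∨ N(y))

Eliminate → and ↔ using ¬ and ∨.
  ¬(∀v ¬N(v)) ∨ (∀y N(y))
Move each ¬ inward, flipping quantifiers it crosses:
  (∃v N(v)) ∨ (∀y N(y))
Finally move all quantifiers to the prefix:
  ∃v ∀y (N(v) ∨ N(y))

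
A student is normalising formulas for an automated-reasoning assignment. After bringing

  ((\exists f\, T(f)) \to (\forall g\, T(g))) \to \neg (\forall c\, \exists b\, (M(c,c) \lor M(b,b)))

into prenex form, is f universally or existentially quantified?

existential

Eliminate → and ↔ using ¬ and ∨.
  \neg (\neg (\exists f\, T(f)) \lor (\forall g\, T(g))) \lor \neg (\forall c\, \exists b\, (M(c,c) \lor M(b,b)))
Push ¬ through the quantifiers and connectives to reach negation normal form:
  (\exists f\, T(f)) \land (\exists g\, \neg T(g)) \lor (\exists c\, \forall b\, (\neg M(c,c) \land \neg M(b,b)))
All bound variables are already distinct, so no renaming is needed.
Finally move all quantifiers to the prefix:
  \exists f\, \exists g\, \exists c\, \forall b\, (T(f) \land \neg T(g) \lor \neg M(c,c) \land \neg M(b,b))
The quantifier \exists f sits under an even number of negations (counting the antecedent side of each →), so it remains existential.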